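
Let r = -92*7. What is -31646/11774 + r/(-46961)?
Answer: -739272675/276459407 ≈ -2.6741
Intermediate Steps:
r = -644
-31646/11774 + r/(-46961) = -31646/11774 - 644/(-46961) = -31646*1/11774 - 644*(-1/46961) = -15823/5887 + 644/46961 = -739272675/276459407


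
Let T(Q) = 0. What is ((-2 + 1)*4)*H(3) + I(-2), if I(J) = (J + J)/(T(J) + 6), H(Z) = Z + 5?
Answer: -98/3 ≈ -32.667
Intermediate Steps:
H(Z) = 5 + Z
I(J) = J/3 (I(J) = (J + J)/(0 + 6) = (2*J)/6 = (2*J)*(⅙) = J/3)
((-2 + 1)*4)*H(3) + I(-2) = ((-2 + 1)*4)*(5 + 3) + (⅓)*(-2) = -1*4*8 - ⅔ = -4*8 - ⅔ = -32 - ⅔ = -98/3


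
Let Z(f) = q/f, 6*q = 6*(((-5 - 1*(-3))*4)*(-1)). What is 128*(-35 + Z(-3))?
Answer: -14464/3 ≈ -4821.3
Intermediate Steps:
q = 8 (q = (6*(((-5 - 1*(-3))*4)*(-1)))/6 = (6*(((-5 + 3)*4)*(-1)))/6 = (6*(-2*4*(-1)))/6 = (6*(-8*(-1)))/6 = (6*8)/6 = (⅙)*48 = 8)
Z(f) = 8/f
128*(-35 + Z(-3)) = 128*(-35 + 8/(-3)) = 128*(-35 + 8*(-⅓)) = 128*(-35 - 8/3) = 128*(-113/3) = -14464/3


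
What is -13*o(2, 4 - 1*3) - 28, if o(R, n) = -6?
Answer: 50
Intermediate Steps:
-13*o(2, 4 - 1*3) - 28 = -13*(-6) - 28 = 78 - 28 = 50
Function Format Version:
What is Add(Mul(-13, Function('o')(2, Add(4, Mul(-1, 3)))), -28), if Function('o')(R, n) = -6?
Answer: 50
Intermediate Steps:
Add(Mul(-13, Function('o')(2, Add(4, Mul(-1, 3)))), -28) = Add(Mul(-13, -6), -28) = Add(78, -28) = 50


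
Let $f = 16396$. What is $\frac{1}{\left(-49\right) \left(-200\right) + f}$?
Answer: $\frac{1}{26196} \approx 3.8174 \cdot 10^{-5}$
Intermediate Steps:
$\frac{1}{\left(-49\right) \left(-200\right) + f} = \frac{1}{\left(-49\right) \left(-200\right) + 16396} = \frac{1}{9800 + 16396} = \frac{1}{26196}$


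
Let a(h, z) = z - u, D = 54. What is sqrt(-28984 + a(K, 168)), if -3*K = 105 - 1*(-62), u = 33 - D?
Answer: I*sqrt(28795) ≈ 169.69*I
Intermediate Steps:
u = -21 (u = 33 - 1*54 = 33 - 54 = -21)
K = -167/3 (K = -(105 - 1*(-62))/3 = -(105 + 62)/3 = -1/3*167 = -167/3 ≈ -55.667)
a(h, z) = 21 + z (a(h, z) = z - 1*(-21) = z + 21 = 21 + z)
sqrt(-28984 + a(K, 168)) = sqrt(-28984 + (21 + 168)) = sqrt(-28984 + 189) = sqrt(-28795) = I*sqrt(28795)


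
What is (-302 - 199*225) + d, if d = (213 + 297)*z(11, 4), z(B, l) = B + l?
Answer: -37427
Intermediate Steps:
d = 7650 (d = (213 + 297)*(11 + 4) = 510*15 = 7650)
(-302 - 199*225) + d = (-302 - 199*225) + 7650 = (-302 - 44775) + 7650 = -45077 + 7650 = -37427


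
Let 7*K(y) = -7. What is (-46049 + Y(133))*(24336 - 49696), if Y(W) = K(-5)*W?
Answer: 1171175520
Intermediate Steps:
K(y) = -1 (K(y) = (⅐)*(-7) = -1)
Y(W) = -W
(-46049 + Y(133))*(24336 - 49696) = (-46049 - 1*133)*(24336 - 49696) = (-46049 - 133)*(-25360) = -46182*(-25360) = 1171175520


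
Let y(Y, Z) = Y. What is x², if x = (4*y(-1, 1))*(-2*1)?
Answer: 64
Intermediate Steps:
x = 8 (x = (4*(-1))*(-2*1) = -4*(-2) = 8)
x² = 8² = 64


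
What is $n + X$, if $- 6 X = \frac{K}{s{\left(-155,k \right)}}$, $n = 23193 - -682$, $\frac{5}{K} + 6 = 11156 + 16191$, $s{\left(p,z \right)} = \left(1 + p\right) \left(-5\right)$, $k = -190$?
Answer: $\frac{603156130499}{25263084} \approx 23875.0$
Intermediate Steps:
$s{\left(p,z \right)} = -5 - 5 p$
$K = \frac{5}{27341}$ ($K = \frac{5}{-6 + \left(11156 + 16191\right)} = \frac{5}{-6 + 27347} = \frac{5}{27341} \approx 0.00018288$)
$n = 23875$ ($n = 23193 + 682 = 23875$)
$X = - \frac{1}{25263084}$ ($X = - \frac{\frac{5}{27341} \frac{1}{-5 - -775}}{6} = - \frac{\frac{5}{27341} \frac{1}{-5 + 775}}{6} = - \frac{\frac{5}{27341} \cdot \frac{1}{770}}{6} = \left(- \frac{1}{6}\right) \frac{1}{4210514} = - \frac{1}{25263084} \approx -3.9583 \cdot 10^{-8}$)
$n + X = 23875 - \frac{1}{25263084} = \frac{603156130499}{25263084}$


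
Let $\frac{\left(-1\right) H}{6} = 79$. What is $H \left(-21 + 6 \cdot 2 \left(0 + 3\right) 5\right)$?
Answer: $-75366$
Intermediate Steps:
$H = -474$ ($H = \left(-6\right) 79 = -474$)
$H \left(-21 + 6 \cdot 2 \left(0 + 3\right) 5\right) = - 474 \left(-21 + 6 \cdot 2 \left(0 + 3\right) 5\right) = - 474 \left(-21 + 6 \cdot 2 \cdot 3 \cdot 5\right) = - 474 \left(-21 + 6 \cdot 6 \cdot 5\right) = - 474 \left(-21 + 36 \cdot 5\right) = - 474 \left(-21 + 180\right) = \left(-474\right) 159 = -75366$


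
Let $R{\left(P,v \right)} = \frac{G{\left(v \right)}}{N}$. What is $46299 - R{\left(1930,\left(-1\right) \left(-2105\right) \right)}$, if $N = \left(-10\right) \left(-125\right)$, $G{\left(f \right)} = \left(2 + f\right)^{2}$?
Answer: $\frac{53434301}{1250} \approx 42747.0$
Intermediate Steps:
$N = 1250$
$R{\left(P,v \right)} = \frac{\left(2 + v\right)^{2}}{1250}$
$46299 - R{\left(1930,\left(-1\right) \left(-2105\right) \right)} = 46299 - \frac{\left(2 - -2105\right)^{2}}{1250} = 46299 - \frac{\left(2 + 2105\right)^{2}}{1250} = 46299 - \frac{2107^{2}}{1250} = 46299 - \frac{1}{1250} \cdot 4439449 = 46299 - \frac{4439449}{1250} = \frac{53434301}{1250}$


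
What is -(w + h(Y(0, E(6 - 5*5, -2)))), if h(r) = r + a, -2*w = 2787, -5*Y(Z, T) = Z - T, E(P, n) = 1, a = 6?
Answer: 13873/10 ≈ 1387.3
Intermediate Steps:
Y(Z, T) = -Z/5 + T/5 (Y(Z, T) = -(Z - T)/5 = -Z/5 + T/5)
w = -2787/2 (w = -1/2*2787 = -2787/2 ≈ -1393.5)
h(r) = 6 + r (h(r) = r + 6 = 6 + r)
-(w + h(Y(0, E(6 - 5*5, -2)))) = -(-2787/2 + (6 + (-1/5*0 + (1/5)*1))) = -(-2787/2 + (6 + (0 + 1/5))) = -(-2787/2 + (6 + 1/5)) = -(-2787/2 + 31/5) = -1*(-13873/10) = 13873/10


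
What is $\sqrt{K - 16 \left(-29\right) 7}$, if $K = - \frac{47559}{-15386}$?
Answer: $\frac{\sqrt{15706684118}}{2198} \approx 57.018$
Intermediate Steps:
$K = \frac{47559}{15386}$ ($K = \left(-47559\right) \left(- \frac{1}{15386}\right) = \frac{47559}{15386} \approx 3.0911$)
$\sqrt{K - 16 \left(-29\right) 7} = \sqrt{\frac{47559}{15386} - 16 \left(-29\right) 7} = \sqrt{\frac{47559}{15386} - \left(-464\right) 7} = \sqrt{\frac{47559}{15386} - -3248} = \sqrt{\frac{47559}{15386} + 3248} = \sqrt{\frac{50021287}{15386}} = \frac{\sqrt{15706684118}}{2198}$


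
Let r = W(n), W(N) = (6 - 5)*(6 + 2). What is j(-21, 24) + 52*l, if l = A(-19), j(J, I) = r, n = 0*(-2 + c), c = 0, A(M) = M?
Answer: -980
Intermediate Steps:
n = 0 (n = 0*(-2 + 0) = 0*(-2) = 0)
W(N) = 8 (W(N) = 1*8 = 8)
r = 8
j(J, I) = 8
l = -19
j(-21, 24) + 52*l = 8 + 52*(-19) = 8 - 988 = -980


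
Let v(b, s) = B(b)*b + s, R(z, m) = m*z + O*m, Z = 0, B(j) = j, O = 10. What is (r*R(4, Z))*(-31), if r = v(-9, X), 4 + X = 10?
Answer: 0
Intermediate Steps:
X = 6 (X = -4 + 10 = 6)
R(z, m) = 10*m + m*z (R(z, m) = m*z + 10*m = 10*m + m*z)
v(b, s) = s + b² (v(b, s) = b*b + s = b² + s = s + b²)
r = 87 (r = 6 + (-9)² = 6 + 81 = 87)
(r*R(4, Z))*(-31) = (87*(0*(10 + 4)))*(-31) = (87*(0*14))*(-31) = (87*0)*(-31) = 0*(-31) = 0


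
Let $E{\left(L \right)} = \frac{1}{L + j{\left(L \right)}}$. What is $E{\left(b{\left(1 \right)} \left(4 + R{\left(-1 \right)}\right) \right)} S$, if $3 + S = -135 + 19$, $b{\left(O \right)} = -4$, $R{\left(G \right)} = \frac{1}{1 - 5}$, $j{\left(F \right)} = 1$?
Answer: $\frac{17}{2} \approx 8.5$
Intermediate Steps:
$R{\left(G \right)} = - \frac{1}{4}$ ($R{\left(G \right)} = \frac{1}{-4} = - \frac{1}{4}$)
$E{\left(L \right)} = \frac{1}{1 + L}$ ($E{\left(L \right)} = \frac{1}{L + 1} = \frac{1}{1 + L}$)
$S = -119$ ($S = -3 + \left(-135 + 19\right) = -3 - 116 = -119$)
$E{\left(b{\left(1 \right)} \left(4 + R{\left(-1 \right)}\right) \right)} S = \frac{1}{1 - 4 \left(4 - \frac{1}{4}\right)} \left(-119\right) = \frac{1}{1 - 15} \left(-119\right) = \frac{1}{-14} \left(-119\right) = \left(- \frac{1}{14}\right) \left(-119\right) = \frac{17}{2}$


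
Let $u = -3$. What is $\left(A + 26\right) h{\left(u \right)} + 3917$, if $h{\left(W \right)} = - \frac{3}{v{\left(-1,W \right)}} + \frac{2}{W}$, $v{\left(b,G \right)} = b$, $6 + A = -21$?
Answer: $\frac{11744}{3} \approx 3914.7$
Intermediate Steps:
$A = -27$ ($A = -6 - 21 = -27$)
$h{\left(W \right)} = 3 + \frac{2}{W}$ ($h{\left(W \right)} = - \frac{3}{-1} + \frac{2}{W} = \left(-3\right) \left(-1\right) + \frac{2}{W} = 3 + \frac{2}{W}$)
$\left(A + 26\right) h{\left(u \right)} + 3917 = \left(-27 + 26\right) \left(3 + \frac{2}{-3}\right) + 3917 = - (3 + 2 \left(- \frac{1}{3}\right)) + 3917 = - (3 - \frac{2}{3}) + 3917 = \left(-1\right) \frac{7}{3} + 3917 = - \frac{7}{3} + 3917 = \frac{11744}{3}$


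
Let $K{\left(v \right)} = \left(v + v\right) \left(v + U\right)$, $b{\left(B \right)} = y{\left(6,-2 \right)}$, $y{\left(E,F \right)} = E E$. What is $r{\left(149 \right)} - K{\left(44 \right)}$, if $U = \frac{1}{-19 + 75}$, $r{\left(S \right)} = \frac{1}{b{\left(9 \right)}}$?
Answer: $- \frac{976133}{252} \approx -3873.5$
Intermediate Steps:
$y{\left(E,F \right)} = E^{2}$
$b{\left(B \right)} = 36$ ($b{\left(B \right)} = 6^{2} = 36$)
$r{\left(S \right)} = \frac{1}{36}$
$U = \frac{1}{56} \approx 0.017857$
$K{\left(v \right)} = 2 v \left(\frac{1}{56} + v\right)$ ($K{\left(v \right)} = \left(v + v\right) \left(v + \frac{1}{56}\right) = 2 v \left(\frac{1}{56} + v\right)$)
$r{\left(149 \right)} - K{\left(44 \right)} = \frac{1}{36} - \frac{1}{28} \cdot 44 \left(1 + 56 \cdot 44\right) = \frac{1}{36} - \frac{1}{28} \cdot 44 \left(1 + 2464\right) = \frac{1}{36} - \frac{1}{28} \cdot 44 \cdot 2465 = \frac{1}{36} - \frac{27115}{7} = - \frac{976133}{252}$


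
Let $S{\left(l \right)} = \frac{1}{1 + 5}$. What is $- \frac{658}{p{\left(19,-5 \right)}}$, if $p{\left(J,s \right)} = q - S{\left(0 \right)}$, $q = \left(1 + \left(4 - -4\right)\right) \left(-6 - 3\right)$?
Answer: $\frac{3948}{487} \approx 8.1068$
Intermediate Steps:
$S{\left(l \right)} = \frac{1}{6}$
$q = -81$ ($q = \left(1 + \left(4 + 4\right)\right) \left(-9\right) = \left(1 + 8\right) \left(-9\right) = 9 \left(-9\right) = -81$)
$p{\left(J,s \right)} = - \frac{487}{6}$ ($p{\left(J,s \right)} = -81 - \frac{1}{6} = - \frac{487}{6}$)
$- \frac{658}{p{\left(19,-5 \right)}} = - \frac{658}{- \frac{487}{6}} = \left(-658\right) \left(- \frac{6}{487}\right) = \frac{3948}{487}$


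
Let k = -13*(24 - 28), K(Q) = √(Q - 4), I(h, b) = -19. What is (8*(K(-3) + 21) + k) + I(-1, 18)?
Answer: 201 + 8*I*√7 ≈ 201.0 + 21.166*I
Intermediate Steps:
K(Q) = √(-4 + Q)
k = 52 (k = -13*(-4) = 52)
(8*(K(-3) + 21) + k) + I(-1, 18) = (8*(√(-4 - 3) + 21) + 52) - 19 = (8*(√(-7) + 21) + 52) - 19 = (8*(I*√7 + 21) + 52) - 19 = (8*(21 + I*√7) + 52) - 19 = ((168 + 8*I*√7) + 52) - 19 = (220 + 8*I*√7) - 19 = 201 + 8*I*√7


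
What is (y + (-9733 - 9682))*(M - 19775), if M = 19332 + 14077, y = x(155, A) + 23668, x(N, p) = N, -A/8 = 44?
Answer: 60098672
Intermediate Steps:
A = -352 (A = -8*44 = -352)
y = 23823 (y = 155 + 23668 = 23823)
M = 33409
(y + (-9733 - 9682))*(M - 19775) = (23823 + (-9733 - 9682))*(33409 - 19775) = (23823 - 19415)*13634 = 4408*13634 = 60098672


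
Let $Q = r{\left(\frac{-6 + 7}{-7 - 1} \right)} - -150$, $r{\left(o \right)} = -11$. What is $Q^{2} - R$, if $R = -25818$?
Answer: $45139$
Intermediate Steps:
$Q = 139$ ($Q = -11 - -150 = -11 + 150 = 139$)
$Q^{2} - R = 139^{2} - -25818 = 19321 + 25818 = 45139$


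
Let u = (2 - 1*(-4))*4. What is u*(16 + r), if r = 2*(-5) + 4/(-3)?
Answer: 112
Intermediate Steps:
u = 24 (u = (2 + 4)*4 = 6*4 = 24)
r = -34/3 (r = -10 + 4*(-1/3) = -10 - 4/3 = -34/3 ≈ -11.333)
u*(16 + r) = 24*(16 - 34/3) = 24*(14/3) = 112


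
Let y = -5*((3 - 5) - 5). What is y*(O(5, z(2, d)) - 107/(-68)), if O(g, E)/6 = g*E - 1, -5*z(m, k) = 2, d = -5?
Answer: -39095/68 ≈ -574.93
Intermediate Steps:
z(m, k) = -⅖ (z(m, k) = -⅕*2 = -⅖)
O(g, E) = -6 + 6*E*g (O(g, E) = 6*(g*E - 1) = 6*(E*g - 1) = 6*(-1 + E*g) = -6 + 6*E*g)
y = 35 (y = -5*(-2 - 5) = -5*(-7) = 35)
y*(O(5, z(2, d)) - 107/(-68)) = 35*((-6 + 6*(-⅖)*5) - 107/(-68)) = 35*((-6 - 12) - 107*(-1/68)) = 35*(-18 + 107/68) = 35*(-1117/68) = -39095/68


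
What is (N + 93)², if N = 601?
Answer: 481636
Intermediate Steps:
(N + 93)² = (601 + 93)² = 694² = 481636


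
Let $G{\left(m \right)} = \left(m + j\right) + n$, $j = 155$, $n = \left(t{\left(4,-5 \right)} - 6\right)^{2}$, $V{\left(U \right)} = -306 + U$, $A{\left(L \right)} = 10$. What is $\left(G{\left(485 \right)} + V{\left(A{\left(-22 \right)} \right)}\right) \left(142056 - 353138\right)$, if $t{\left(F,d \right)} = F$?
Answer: $-73456536$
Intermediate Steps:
$n = 4$ ($n = \left(4 - 6\right)^{2} = \left(-2\right)^{2} = 4$)
$G{\left(m \right)} = 159 + m$ ($G{\left(m \right)} = \left(m + 155\right) + 4 = \left(155 + m\right) + 4 = 159 + m$)
$\left(G{\left(485 \right)} + V{\left(A{\left(-22 \right)} \right)}\right) \left(142056 - 353138\right) = \left(\left(159 + 485\right) + \left(-306 + 10\right)\right) \left(142056 - 353138\right) = \left(644 - 296\right) \left(-211082\right) = 348 \left(-211082\right) = -73456536$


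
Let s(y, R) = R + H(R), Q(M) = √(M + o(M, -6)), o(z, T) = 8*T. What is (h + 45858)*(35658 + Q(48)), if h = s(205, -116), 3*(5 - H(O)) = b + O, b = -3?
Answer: 1632660960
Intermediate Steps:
H(O) = 6 - O/3 (H(O) = 5 - (-3 + O)/3 = 5 + (1 - O/3) = 6 - O/3)
Q(M) = √(-48 + M) (Q(M) = √(M + 8*(-6)) = √(M - 48) = √(-48 + M))
s(y, R) = 6 + 2*R/3 (s(y, R) = R + (6 - R/3) = 6 + 2*R/3)
h = -214/3 (h = 6 + (⅔)*(-116) = 6 - 232/3 = -214/3 ≈ -71.333)
(h + 45858)*(35658 + Q(48)) = (-214/3 + 45858)*(35658 + √(-48 + 48)) = 137360*(35658 + √0)/3 = 137360*(35658 + 0)/3 = (137360/3)*35658 = 1632660960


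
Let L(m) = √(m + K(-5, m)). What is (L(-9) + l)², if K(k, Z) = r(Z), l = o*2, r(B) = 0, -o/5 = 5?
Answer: 2491 - 300*I ≈ 2491.0 - 300.0*I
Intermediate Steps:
o = -25 (o = -5*5 = -25)
l = -50 (l = -25*2 = -50)
K(k, Z) = 0
L(m) = √m (L(m) = √(m + 0) = √m)
(L(-9) + l)² = (√(-9) - 50)² = (3*I - 50)² = (-50 + 3*I)²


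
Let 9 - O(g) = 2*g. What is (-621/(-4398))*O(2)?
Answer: 1035/1466 ≈ 0.70600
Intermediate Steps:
O(g) = 9 - 2*g
(-621/(-4398))*O(2) = (-621/(-4398))*(9 - 2*2) = (-621*(-1/4398))*(9 - 4) = (207/1466)*5 = 1035/1466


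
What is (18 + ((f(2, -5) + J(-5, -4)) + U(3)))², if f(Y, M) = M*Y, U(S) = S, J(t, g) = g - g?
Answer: 121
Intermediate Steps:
J(t, g) = 0
(18 + ((f(2, -5) + J(-5, -4)) + U(3)))² = (18 + ((-5*2 + 0) + 3))² = (18 + ((-10 + 0) + 3))² = (18 + (-10 + 3))² = (18 - 7)² = 11² = 121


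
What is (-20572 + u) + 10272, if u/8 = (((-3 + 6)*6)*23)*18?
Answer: 49316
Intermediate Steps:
u = 59616 (u = 8*((((-3 + 6)*6)*23)*18) = 8*(((3*6)*23)*18) = 8*((18*23)*18) = 8*(414*18) = 8*7452 = 59616)
(-20572 + u) + 10272 = (-20572 + 59616) + 10272 = 39044 + 10272 = 49316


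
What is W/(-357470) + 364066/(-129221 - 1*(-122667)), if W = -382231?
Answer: -2200647087/40394110 ≈ -54.479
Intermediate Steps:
W/(-357470) + 364066/(-129221 - 1*(-122667)) = -382231/(-357470) + 364066/(-129221 - 1*(-122667)) = -382231*(-1/357470) + 364066/(-129221 + 122667) = 382231/357470 + 364066/(-6554) = 382231/357470 + 364066*(-1/6554) = 382231/357470 - 6277/113 = -2200647087/40394110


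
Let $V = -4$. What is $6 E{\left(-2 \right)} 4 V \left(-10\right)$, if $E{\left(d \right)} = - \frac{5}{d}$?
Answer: $2400$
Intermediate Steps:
$6 E{\left(-2 \right)} 4 V \left(-10\right) = 6 \left(- \frac{5}{-2}\right) 4 \left(\left(-4\right) \left(-10\right)\right) = 6 \left(\left(-5\right) \left(- \frac{1}{2}\right)\right) 4 \cdot 40 = 6 \cdot \frac{5}{2} \cdot 4 \cdot 40 = 15 \cdot 4 \cdot 40 = 60 \cdot 40 = 2400$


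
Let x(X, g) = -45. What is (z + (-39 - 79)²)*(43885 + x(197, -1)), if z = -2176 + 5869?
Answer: 772329280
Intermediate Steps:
z = 3693
(z + (-39 - 79)²)*(43885 + x(197, -1)) = (3693 + (-39 - 79)²)*(43885 - 45) = (3693 + (-118)²)*43840 = (3693 + 13924)*43840 = 17617*43840 = 772329280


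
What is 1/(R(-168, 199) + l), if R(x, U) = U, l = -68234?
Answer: -1/68035 ≈ -1.4698e-5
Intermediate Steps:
1/(R(-168, 199) + l) = 1/(199 - 68234) = 1/(-68035) = -1/68035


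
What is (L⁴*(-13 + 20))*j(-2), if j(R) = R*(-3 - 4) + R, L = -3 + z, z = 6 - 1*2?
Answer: 84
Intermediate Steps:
z = 4 (z = 6 - 2 = 4)
L = 1 (L = -3 + 4 = 1)
j(R) = -6*R (j(R) = R*(-7) + R = -7*R + R = -6*R)
(L⁴*(-13 + 20))*j(-2) = (1⁴*(-13 + 20))*(-6*(-2)) = (1*7)*12 = 7*12 = 84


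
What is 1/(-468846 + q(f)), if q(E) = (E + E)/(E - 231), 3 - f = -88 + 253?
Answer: -131/61418718 ≈ -2.1329e-6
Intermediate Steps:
f = -162 (f = 3 - (-88 + 253) = 3 - 1*165 = 3 - 165 = -162)
q(E) = 2*E/(-231 + E) (q(E) = (2*E)/(-231 + E) = 2*E/(-231 + E))
1/(-468846 + q(f)) = 1/(-468846 + 2*(-162)/(-231 - 162)) = 1/(-468846 + 2*(-162)/(-393)) = 1/(-468846 + 2*(-162)*(-1/393)) = 1/(-468846 + 108/131) = 1/(-61418718/131) = -131/61418718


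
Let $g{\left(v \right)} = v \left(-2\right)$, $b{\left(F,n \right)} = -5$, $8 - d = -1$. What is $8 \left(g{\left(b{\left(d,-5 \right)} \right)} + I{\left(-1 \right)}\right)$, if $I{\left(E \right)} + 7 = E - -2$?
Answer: $32$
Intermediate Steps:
$d = 9$ ($d = 8 - -1 = 8 + 1 = 9$)
$I{\left(E \right)} = -5 + E$ ($I{\left(E \right)} = -7 + \left(E - -2\right) = -7 + \left(E + 2\right) = -7 + \left(2 + E\right) = -5 + E$)
$g{\left(v \right)} = - 2 v$
$8 \left(g{\left(b{\left(d,-5 \right)} \right)} + I{\left(-1 \right)}\right) = 8 \left(\left(-2\right) \left(-5\right) - 6\right) = 8 \left(10 - 6\right) = 8 \cdot 4 = 32$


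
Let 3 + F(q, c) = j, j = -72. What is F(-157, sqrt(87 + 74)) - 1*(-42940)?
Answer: 42865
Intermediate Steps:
F(q, c) = -75 (F(q, c) = -3 - 72 = -75)
F(-157, sqrt(87 + 74)) - 1*(-42940) = -75 - 1*(-42940) = -75 + 42940 = 42865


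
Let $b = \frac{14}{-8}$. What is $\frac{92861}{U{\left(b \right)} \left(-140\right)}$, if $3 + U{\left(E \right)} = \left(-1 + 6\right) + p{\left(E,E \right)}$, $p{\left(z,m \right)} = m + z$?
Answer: $\frac{92861}{210} \approx 442.2$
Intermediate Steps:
$b = - \frac{7}{4}$ ($b = 14 \left(- \frac{1}{8}\right) = - \frac{7}{4} \approx -1.75$)
$U{\left(E \right)} = 2 + 2 E$ ($U{\left(E \right)} = -3 + \left(\left(-1 + 6\right) + \left(E + E\right)\right) = -3 + \left(5 + 2 E\right) = 2 + 2 E$)
$\frac{92861}{U{\left(b \right)} \left(-140\right)} = \frac{92861}{\left(2 + 2 \left(- \frac{7}{4}\right)\right) \left(-140\right)} = \frac{92861}{\left(2 - \frac{7}{2}\right) \left(-140\right)} = \frac{92861}{\left(- \frac{3}{2}\right) \left(-140\right)} = \frac{92861}{210}$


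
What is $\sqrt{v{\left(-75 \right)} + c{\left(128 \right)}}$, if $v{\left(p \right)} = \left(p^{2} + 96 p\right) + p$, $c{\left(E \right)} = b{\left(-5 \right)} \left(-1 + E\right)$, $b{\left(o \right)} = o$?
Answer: $i \sqrt{2285} \approx 47.802 i$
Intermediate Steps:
$c{\left(E \right)} = 5 - 5 E$ ($c{\left(E \right)} = - 5 \left(-1 + E\right) = 5 - 5 E$)
$v{\left(p \right)} = p^{2} + 97 p$
$\sqrt{v{\left(-75 \right)} + c{\left(128 \right)}} = \sqrt{- 75 \left(97 - 75\right) + \left(5 - 640\right)} = \sqrt{\left(-75\right) 22 + \left(5 - 640\right)} = \sqrt{-1650 - 635} = \sqrt{-2285} = i \sqrt{2285}$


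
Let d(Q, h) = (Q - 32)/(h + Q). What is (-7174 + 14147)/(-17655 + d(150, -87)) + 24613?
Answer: 27372834812/1112147 ≈ 24613.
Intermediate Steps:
d(Q, h) = (-32 + Q)/(Q + h)
(-7174 + 14147)/(-17655 + d(150, -87)) + 24613 = (-7174 + 14147)/(-17655 + (-32 + 150)/(150 - 87)) + 24613 = 6973/(-17655 + 118/63) + 24613 = 6973/(-1112147/63) + 24613 = 6973*(-63/1112147) + 24613 = -439299/1112147 + 24613 = 27372834812/1112147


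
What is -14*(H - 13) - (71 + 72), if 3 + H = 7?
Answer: -17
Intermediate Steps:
H = 4 (H = -3 + 7 = 4)
-14*(H - 13) - (71 + 72) = -14*(4 - 13) - (71 + 72) = -14*(-9) - 1*143 = 126 - 143 = -17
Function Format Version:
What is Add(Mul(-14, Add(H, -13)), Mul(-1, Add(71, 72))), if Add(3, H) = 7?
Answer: -17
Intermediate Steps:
H = 4 (H = Add(-3, 7) = 4)
Add(Mul(-14, Add(H, -13)), Mul(-1, Add(71, 72))) = Add(Mul(-14, Add(4, -13)), Mul(-1, Add(71, 72))) = Add(Mul(-14, -9), Mul(-1, 143)) = Add(126, -143) = -17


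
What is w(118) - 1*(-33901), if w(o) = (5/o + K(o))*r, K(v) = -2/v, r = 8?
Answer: 2000171/59 ≈ 33901.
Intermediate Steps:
w(o) = 24/o (w(o) = (5/o - 2/o)*8 = (3/o)*8 = 24/o)
w(118) - 1*(-33901) = 24/118 - 1*(-33901) = 24*(1/118) + 33901 = 12/59 + 33901 = 2000171/59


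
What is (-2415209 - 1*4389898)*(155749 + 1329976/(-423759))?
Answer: -149709428972200035/141253 ≈ -1.0599e+12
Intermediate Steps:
(-2415209 - 1*4389898)*(155749 + 1329976/(-423759)) = (-2415209 - 4389898)*(155749 + 1329976*(-1/423759)) = -6805107*(155749 - 1329976/423759) = -6805107*65998710515/423759 = -149709428972200035/141253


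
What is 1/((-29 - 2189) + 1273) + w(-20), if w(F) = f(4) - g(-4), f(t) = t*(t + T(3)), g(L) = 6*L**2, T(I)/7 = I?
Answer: 3779/945 ≈ 3.9989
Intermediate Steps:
T(I) = 7*I
f(t) = t*(21 + t) (f(t) = t*(t + 7*3) = t*(t + 21) = t*(21 + t))
w(F) = 4 (w(F) = 4*(21 + 4) - 6*(-4)**2 = 4*25 - 6*16 = 100 - 1*96 = 100 - 96 = 4)
1/((-29 - 2189) + 1273) + w(-20) = 1/((-29 - 2189) + 1273) + 4 = 1/(-2218 + 1273) + 4 = 1/(-945) + 4 = -1/945 + 4 = 3779/945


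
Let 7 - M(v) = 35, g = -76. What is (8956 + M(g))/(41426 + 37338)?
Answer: 2232/19691 ≈ 0.11335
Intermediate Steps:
M(v) = -28 (M(v) = 7 - 1*35 = 7 - 35 = -28)
(8956 + M(g))/(41426 + 37338) = (8956 - 28)/(41426 + 37338) = 8928/78764 = 8928*(1/78764) = 2232/19691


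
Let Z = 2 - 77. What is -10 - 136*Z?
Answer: 10190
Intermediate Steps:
Z = -75
-10 - 136*Z = -10 - 136*(-75) = -10 + 10200 = 10190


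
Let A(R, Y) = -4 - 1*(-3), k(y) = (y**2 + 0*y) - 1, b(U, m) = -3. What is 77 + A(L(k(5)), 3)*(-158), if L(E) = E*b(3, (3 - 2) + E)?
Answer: 235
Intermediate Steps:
k(y) = -1 + y**2 (k(y) = (y**2 + 0) - 1 = y**2 - 1 = -1 + y**2)
L(E) = -3*E (L(E) = E*(-3) = -3*E)
A(R, Y) = -1 (A(R, Y) = -4 + 3 = -1)
77 + A(L(k(5)), 3)*(-158) = 77 - 1*(-158) = 77 + 158 = 235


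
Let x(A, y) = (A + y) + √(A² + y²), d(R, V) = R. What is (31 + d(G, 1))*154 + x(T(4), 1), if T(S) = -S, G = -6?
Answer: 3847 + √17 ≈ 3851.1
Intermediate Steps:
x(A, y) = A + y + √(A² + y²)
(31 + d(G, 1))*154 + x(T(4), 1) = (31 - 6)*154 + (-1*4 + 1 + √((-1*4)² + 1²)) = 25*154 + (-4 + 1 + √((-4)² + 1)) = 3850 + (-4 + 1 + √(16 + 1)) = 3850 + (-4 + 1 + √17) = 3850 + (-3 + √17) = 3847 + √17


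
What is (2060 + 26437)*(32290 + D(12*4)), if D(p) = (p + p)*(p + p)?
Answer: 1182796482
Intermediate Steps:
D(p) = 4*p² (D(p) = (2*p)*(2*p) = 4*p²)
(2060 + 26437)*(32290 + D(12*4)) = (2060 + 26437)*(32290 + 4*(12*4)²) = 28497*(32290 + 4*48²) = 28497*(32290 + 4*2304) = 28497*(32290 + 9216) = 28497*41506 = 1182796482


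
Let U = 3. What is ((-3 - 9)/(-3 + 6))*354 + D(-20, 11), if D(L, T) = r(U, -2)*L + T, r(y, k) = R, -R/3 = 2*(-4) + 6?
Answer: -1525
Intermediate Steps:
R = 6 (R = -3*(2*(-4) + 6) = -3*(-8 + 6) = -3*(-2) = 6)
r(y, k) = 6
D(L, T) = T + 6*L (D(L, T) = 6*L + T = T + 6*L)
((-3 - 9)/(-3 + 6))*354 + D(-20, 11) = ((-3 - 9)/(-3 + 6))*354 + (11 + 6*(-20)) = (-12/3)*354 + (11 - 120) = ((⅓)*(-12))*354 - 109 = -4*354 - 109 = -1416 - 109 = -1525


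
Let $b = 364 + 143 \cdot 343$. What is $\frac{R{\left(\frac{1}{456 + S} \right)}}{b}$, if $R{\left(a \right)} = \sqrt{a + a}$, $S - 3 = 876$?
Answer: $\frac{\sqrt{2670}}{65966355} \approx 7.8331 \cdot 10^{-7}$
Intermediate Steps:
$S = 879$ ($S = 3 + 876 = 879$)
$b = 49413$ ($b = 364 + 49049 = 49413$)
$R{\left(a \right)} = \sqrt{2} \sqrt{a}$ ($R{\left(a \right)} = \sqrt{2 a} = \sqrt{2} \sqrt{a}$)
$\frac{R{\left(\frac{1}{456 + S} \right)}}{b} = \frac{\sqrt{2} \sqrt{\frac{1}{456 + 879}}}{49413} = \sqrt{2} \sqrt{\frac{1}{1335}} \cdot \frac{1}{49413} = \frac{\sqrt{2}}{\sqrt{1335}} \cdot \frac{1}{49413} = \sqrt{2} \frac{\sqrt{1335}}{1335} \cdot \frac{1}{49413} = \frac{\sqrt{2670}}{1335} \cdot \frac{1}{49413} = \frac{\sqrt{2670}}{65966355}$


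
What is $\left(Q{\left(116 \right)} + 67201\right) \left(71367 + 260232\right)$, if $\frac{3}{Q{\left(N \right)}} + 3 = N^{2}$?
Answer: $\frac{299783752514544}{13453} \approx 2.2284 \cdot 10^{10}$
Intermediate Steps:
$Q{\left(N \right)} = \frac{3}{-3 + N^{2}}$
$\left(Q{\left(116 \right)} + 67201\right) \left(71367 + 260232\right) = \left(\frac{3}{-3 + 116^{2}} + 67201\right) \left(71367 + 260232\right) = \left(\frac{3}{-3 + 13456} + 67201\right) 331599 = \left(\frac{3}{13453} + 67201\right) 331599 = \frac{904055056}{13453} \cdot 331599 = \frac{299783752514544}{13453}$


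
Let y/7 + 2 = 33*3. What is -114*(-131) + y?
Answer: 15613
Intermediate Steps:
y = 679 (y = -14 + 7*(33*3) = -14 + 7*99 = -14 + 693 = 679)
-114*(-131) + y = -114*(-131) + 679 = 14934 + 679 = 15613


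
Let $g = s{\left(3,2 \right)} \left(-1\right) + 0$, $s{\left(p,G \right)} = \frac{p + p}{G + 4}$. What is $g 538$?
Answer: $-538$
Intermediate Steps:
$s{\left(p,G \right)} = \frac{2 p}{4 + G}$
$g = -1$ ($g = 2 \cdot 3 \frac{1}{4 + 2} \left(-1\right) + 0 = 2 \cdot 3 \cdot \frac{1}{6} \left(-1\right) + 0 = 1 \left(-1\right) + 0 = -1 + 0 = -1$)
$g 538 = \left(-1\right) 538 = -538$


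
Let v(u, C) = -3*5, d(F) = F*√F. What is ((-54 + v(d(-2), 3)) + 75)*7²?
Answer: 294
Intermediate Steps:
d(F) = F^(3/2)
v(u, C) = -15
((-54 + v(d(-2), 3)) + 75)*7² = ((-54 - 15) + 75)*7² = (-69 + 75)*49 = 6*49 = 294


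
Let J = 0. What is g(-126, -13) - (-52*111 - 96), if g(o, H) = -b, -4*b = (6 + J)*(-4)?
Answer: 5862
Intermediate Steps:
b = 6 (b = -(6 + 0)*(-4)/4 = -3*(-4)/2 = -1/4*(-24) = 6)
g(o, H) = -6 (g(o, H) = -1*6 = -6)
g(-126, -13) - (-52*111 - 96) = -6 - (-52*111 - 96) = -6 - (-5772 - 96) = -6 - 1*(-5868) = -6 + 5868 = 5862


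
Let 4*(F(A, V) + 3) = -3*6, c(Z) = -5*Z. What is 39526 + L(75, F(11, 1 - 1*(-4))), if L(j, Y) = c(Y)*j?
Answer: 84677/2 ≈ 42339.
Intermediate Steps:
F(A, V) = -15/2 (F(A, V) = -3 + (-3*6)/4 = -3 + (¼)*(-18) = -3 - 9/2 = -15/2)
L(j, Y) = -5*Y*j (L(j, Y) = (-5*Y)*j = -5*Y*j)
39526 + L(75, F(11, 1 - 1*(-4))) = 39526 - 5*(-15/2)*75 = 39526 + 5625/2 = 84677/2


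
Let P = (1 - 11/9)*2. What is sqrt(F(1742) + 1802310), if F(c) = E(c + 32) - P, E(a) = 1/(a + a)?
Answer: sqrt(51048071506327)/5322 ≈ 1342.5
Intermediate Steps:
P = -4/9 (P = (1 - 11*1/9)*2 = (1 - 11/9)*2 = -2/9*2 = -4/9 ≈ -0.44444)
E(a) = 1/(2*a)
F(c) = 4/9 + 1/(2*(32 + c)) (F(c) = 1/(2*(c + 32)) - 1*(-4/9) = 1/(2*(32 + c)) + 4/9 = 4/9 + 1/(2*(32 + c)))
sqrt(F(1742) + 1802310) = sqrt((265 + 8*1742)/(18*(32 + 1742)) + 1802310) = sqrt((1/18)*(265 + 13936)/1774 + 1802310) = sqrt((1/18)*(1/1774)*14201 + 1802310) = sqrt(14201/31932 + 1802310) = sqrt(57551377121/31932) = sqrt(51048071506327)/5322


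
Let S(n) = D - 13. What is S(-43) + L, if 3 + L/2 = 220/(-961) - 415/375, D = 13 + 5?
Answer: -264601/72075 ≈ -3.6712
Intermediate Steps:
D = 18
S(n) = 5 (S(n) = 18 - 13 = 5)
L = -624976/72075 (L = -6 + 2*(220/(-961) - 415/375) = -6 + 2*(220*(-1/961) - 415*1/375) = -6 + 2*(-220/961 - 83/75) = -6 + 2*(-96263/72075) = -6 - 192526/72075 = -624976/72075 ≈ -8.6712)
S(-43) + L = 5 - 624976/72075 = -264601/72075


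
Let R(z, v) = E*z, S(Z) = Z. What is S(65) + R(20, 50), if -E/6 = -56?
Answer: 6785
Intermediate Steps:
E = 336 (E = -6*(-56) = 336)
R(z, v) = 336*z
S(65) + R(20, 50) = 65 + 336*20 = 65 + 6720 = 6785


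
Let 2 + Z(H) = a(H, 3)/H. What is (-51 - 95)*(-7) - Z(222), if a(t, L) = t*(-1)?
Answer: 1025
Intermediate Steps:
a(t, L) = -t
Z(H) = -3 (Z(H) = -2 + (-H)/H = -2 - 1 = -3)
(-51 - 95)*(-7) - Z(222) = (-51 - 95)*(-7) - 1*(-3) = -146*(-7) + 3 = 1022 + 3 = 1025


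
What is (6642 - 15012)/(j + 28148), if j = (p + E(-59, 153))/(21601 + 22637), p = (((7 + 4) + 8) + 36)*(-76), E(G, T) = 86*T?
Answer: -185136030/622610101 ≈ -0.29735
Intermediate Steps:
p = -4180 (p = ((11 + 8) + 36)*(-76) = (19 + 36)*(-76) = 55*(-76) = -4180)
j = 4489/22119 (j = (-4180 + 86*153)/(21601 + 22637) = (-4180 + 13158)/44238 = 8978*(1/44238) = 4489/22119 ≈ 0.20295)
(6642 - 15012)/(j + 28148) = (6642 - 15012)/(4489/22119 + 28148) = -8370/622610101/22119 = -8370*22119/622610101 = -185136030/622610101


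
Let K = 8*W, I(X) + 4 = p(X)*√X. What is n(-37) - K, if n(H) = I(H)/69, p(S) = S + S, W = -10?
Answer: 5516/69 - 74*I*√37/69 ≈ 79.942 - 6.5235*I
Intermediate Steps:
p(S) = 2*S
I(X) = -4 + 2*X^(3/2) (I(X) = -4 + (2*X)*√X = -4 + 2*X^(3/2))
n(H) = -4/69 + 2*H^(3/2)/69 (n(H) = (-4 + 2*H^(3/2))/69 = (-4 + 2*H^(3/2))*(1/69) = -4/69 + 2*H^(3/2)/69)
K = -80 (K = 8*(-10) = -80)
n(-37) - K = (-4/69 + 2*(-37)^(3/2)/69) - 1*(-80) = (-4/69 + 2*(-37*I*√37)/69) + 80 = (-4/69 - 74*I*√37/69) + 80 = 5516/69 - 74*I*√37/69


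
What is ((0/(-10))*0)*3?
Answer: 0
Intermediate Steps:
((0/(-10))*0)*3 = ((0*(-⅒))*0)*3 = (0*0)*3 = 0*3 = 0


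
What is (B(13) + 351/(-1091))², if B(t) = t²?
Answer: 33866304784/1190281 ≈ 28452.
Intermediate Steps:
(B(13) + 351/(-1091))² = (13² + 351/(-1091))² = (169 + 351*(-1/1091))² = (169 - 351/1091)² = (184028/1091)² = 33866304784/1190281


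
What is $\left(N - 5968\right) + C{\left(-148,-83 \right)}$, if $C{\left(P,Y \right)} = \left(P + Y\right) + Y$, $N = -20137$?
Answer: $-26419$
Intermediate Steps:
$C{\left(P,Y \right)} = P + 2 Y$
$\left(N - 5968\right) + C{\left(-148,-83 \right)} = \left(-20137 - 5968\right) + \left(-148 + 2 \left(-83\right)\right) = -26105 - 314 = -26419$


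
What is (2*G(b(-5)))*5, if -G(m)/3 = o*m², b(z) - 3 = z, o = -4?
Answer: 480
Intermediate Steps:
b(z) = 3 + z
G(m) = 12*m² (G(m) = -(-12)*m² = 12*m²)
(2*G(b(-5)))*5 = (2*(12*(3 - 5)²))*5 = (2*(12*(-2)²))*5 = (2*(12*4))*5 = (2*48)*5 = 96*5 = 480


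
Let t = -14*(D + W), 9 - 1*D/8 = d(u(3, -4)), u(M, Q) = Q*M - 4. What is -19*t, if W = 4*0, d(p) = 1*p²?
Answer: -525616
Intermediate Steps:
u(M, Q) = -4 + M*Q (u(M, Q) = M*Q - 4 = -4 + M*Q)
d(p) = p²
D = -1976 (D = 72 - 8*(-4 + 3*(-4))² = 72 - 8*(-4 - 12)² = 72 - 8*(-16)² = 72 - 8*256 = 72 - 2048 = -1976)
W = 0
t = 27664 (t = -14*(-1976 + 0) = -14*(-1976) = 27664)
-19*t = -19*27664 = -525616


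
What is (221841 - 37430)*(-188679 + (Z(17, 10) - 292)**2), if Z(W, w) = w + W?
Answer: -21844220594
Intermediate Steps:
Z(W, w) = W + w
(221841 - 37430)*(-188679 + (Z(17, 10) - 292)**2) = (221841 - 37430)*(-188679 + ((17 + 10) - 292)**2) = 184411*(-188679 + (27 - 292)**2) = 184411*(-188679 + (-265)**2) = 184411*(-188679 + 70225) = 184411*(-118454) = -21844220594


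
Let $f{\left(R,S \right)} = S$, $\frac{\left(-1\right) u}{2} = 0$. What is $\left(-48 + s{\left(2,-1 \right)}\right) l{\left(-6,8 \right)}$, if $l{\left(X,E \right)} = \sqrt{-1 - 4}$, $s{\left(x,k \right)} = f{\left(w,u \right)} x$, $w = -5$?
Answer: $- 48 i \sqrt{5} \approx - 107.33 i$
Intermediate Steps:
$u = 0$ ($u = \left(-2\right) 0 = 0$)
$s{\left(x,k \right)} = 0$ ($s{\left(x,k \right)} = 0 x = 0$)
$l{\left(X,E \right)} = i \sqrt{5}$ ($l{\left(X,E \right)} = \sqrt{-5} = i \sqrt{5}$)
$\left(-48 + s{\left(2,-1 \right)}\right) l{\left(-6,8 \right)} = \left(-48 + 0\right) i \sqrt{5} = - 48 i \sqrt{5}$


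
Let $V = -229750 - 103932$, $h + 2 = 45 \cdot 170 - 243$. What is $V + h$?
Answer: $-326277$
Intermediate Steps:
$h = 7405$ ($h = -2 + \left(45 \cdot 170 - 243\right) = -2 + \left(7650 - 243\right) = -2 + 7407 = 7405$)
$V = -333682$
$V + h = -333682 + 7405 = -326277$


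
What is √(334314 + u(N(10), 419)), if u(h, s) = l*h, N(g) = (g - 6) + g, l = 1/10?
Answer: √8357885/5 ≈ 578.20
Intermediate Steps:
l = ⅒ ≈ 0.10000
N(g) = -6 + 2*g (N(g) = (-6 + g) + g = -6 + 2*g)
u(h, s) = h/10
√(334314 + u(N(10), 419)) = √(334314 + (-6 + 2*10)/10) = √(334314 + (-6 + 20)/10) = √(334314 + (⅒)*14) = √(334314 + 7/5) = √(1671577/5) = √8357885/5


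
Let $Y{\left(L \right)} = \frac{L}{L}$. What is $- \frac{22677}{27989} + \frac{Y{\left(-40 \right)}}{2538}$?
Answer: $- \frac{57526237}{71036082} \approx -0.80982$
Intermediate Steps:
$Y{\left(L \right)} = 1$
$- \frac{22677}{27989} + \frac{Y{\left(-40 \right)}}{2538} = - \frac{22677}{27989} + 1 \cdot \frac{1}{2538} = \left(-22677\right) \frac{1}{27989} + 1 \cdot \frac{1}{2538} = - \frac{22677}{27989} + \frac{1}{2538} = - \frac{57526237}{71036082}$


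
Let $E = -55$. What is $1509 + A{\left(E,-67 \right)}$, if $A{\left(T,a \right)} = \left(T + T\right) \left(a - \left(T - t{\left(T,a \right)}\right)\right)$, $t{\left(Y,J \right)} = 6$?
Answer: $2169$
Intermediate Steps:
$A{\left(T,a \right)} = 2 T \left(6 + a - T\right)$ ($A{\left(T,a \right)} = \left(T + T\right) \left(a - \left(-6 + T\right)\right) = 2 T \left(6 + a - T\right)$)
$1509 + A{\left(E,-67 \right)} = 1509 + 2 \left(-55\right) \left(6 - 67 - -55\right) = 1509 + 2 \left(-55\right) \left(6 - 67 + 55\right) = 1509 + 2 \left(-55\right) \left(-6\right) = 1509 + 660 = 2169$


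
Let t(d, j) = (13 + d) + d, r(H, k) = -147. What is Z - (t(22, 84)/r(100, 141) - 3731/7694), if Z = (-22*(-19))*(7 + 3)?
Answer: 1576214085/377006 ≈ 4180.9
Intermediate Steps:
t(d, j) = 13 + 2*d
Z = 4180 (Z = 418*10 = 4180)
Z - (t(22, 84)/r(100, 141) - 3731/7694) = 4180 - ((13 + 2*22)/(-147) - 3731/7694) = 4180 - ((13 + 44)*(-1/147) - 3731*1/7694) = 4180 - (57*(-1/147) - 3731/7694) = 4180 - (-19/49 - 3731/7694) = 4180 - 1*(-329005/377006) = 4180 + 329005/377006 = 1576214085/377006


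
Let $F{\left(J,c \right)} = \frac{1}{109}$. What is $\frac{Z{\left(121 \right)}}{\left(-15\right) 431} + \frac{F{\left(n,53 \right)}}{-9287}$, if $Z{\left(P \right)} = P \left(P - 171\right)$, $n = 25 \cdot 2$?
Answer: $\frac{1224861137}{1308881919} \approx 0.93581$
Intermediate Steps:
$n = 50$
$Z{\left(P \right)} = P \left(-171 + P\right)$
$F{\left(J,c \right)} = \frac{1}{109}$
$\frac{Z{\left(121 \right)}}{\left(-15\right) 431} + \frac{F{\left(n,53 \right)}}{-9287} = \frac{121 \left(-171 + 121\right)}{\left(-15\right) 431} + \frac{1}{109 \left(-9287\right)} = \frac{121 \left(-50\right)}{-6465} + \frac{1}{109} \left(- \frac{1}{9287}\right) = \left(-6050\right) \left(- \frac{1}{6465}\right) - \frac{1}{1012283} = \frac{1210}{1293} - \frac{1}{1012283} = \frac{1224861137}{1308881919}$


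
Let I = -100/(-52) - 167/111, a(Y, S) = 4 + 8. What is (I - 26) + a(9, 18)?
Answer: -19598/1443 ≈ -13.581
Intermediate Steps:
a(Y, S) = 12
I = 604/1443 (I = -100*(-1/52) - 167*1/111 = 25/13 - 167/111 = 604/1443 ≈ 0.41857)
(I - 26) + a(9, 18) = (604/1443 - 26) + 12 = -36914/1443 + 12 = -19598/1443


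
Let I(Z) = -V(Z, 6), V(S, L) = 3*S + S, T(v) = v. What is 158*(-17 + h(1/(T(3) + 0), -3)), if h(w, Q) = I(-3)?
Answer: -790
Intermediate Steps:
V(S, L) = 4*S
I(Z) = -4*Z
h(w, Q) = 12 (h(w, Q) = -4*(-3) = 12)
158*(-17 + h(1/(T(3) + 0), -3)) = 158*(-17 + 12) = 158*(-5) = -790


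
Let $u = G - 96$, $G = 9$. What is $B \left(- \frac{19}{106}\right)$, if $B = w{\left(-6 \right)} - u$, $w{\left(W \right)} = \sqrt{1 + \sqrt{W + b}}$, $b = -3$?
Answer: $- \frac{1653}{106} - \frac{19 \sqrt{1 + 3 i}}{106} \approx -15.853 - 0.18638 i$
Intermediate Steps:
$w{\left(W \right)} = \sqrt{1 + \sqrt{-3 + W}}$ ($w{\left(W \right)} = \sqrt{1 + \sqrt{W - 3}} = \sqrt{1 + \sqrt{-3 + W}}$)
$u = -87$ ($u = 9 - 96 = -87$)
$B = 87 + \sqrt{1 + 3 i}$ ($B = \sqrt{1 + \sqrt{-3 - 6}} - -87 = \sqrt{1 + \sqrt{-9}} + 87 = \sqrt{1 + 3 i} + 87 = 87 + \sqrt{1 + 3 i} \approx 88.443 + 1.0398 i$)
$B \left(- \frac{19}{106}\right) = \left(87 + \sqrt{1 + 3 i}\right) \left(- \frac{19}{106}\right) = - \frac{1653}{106} - \frac{19 \sqrt{1 + 3 i}}{106}$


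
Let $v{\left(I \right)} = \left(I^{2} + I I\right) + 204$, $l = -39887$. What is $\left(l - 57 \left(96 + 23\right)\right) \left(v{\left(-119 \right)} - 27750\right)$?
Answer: $-36215920$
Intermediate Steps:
$v{\left(I \right)} = 204 + 2 I^{2}$ ($v{\left(I \right)} = \left(I^{2} + I^{2}\right) + 204 = 2 I^{2} + 204 = 204 + 2 I^{2}$)
$\left(l - 57 \left(96 + 23\right)\right) \left(v{\left(-119 \right)} - 27750\right) = \left(-39887 - 57 \left(96 + 23\right)\right) \left(\left(204 + 2 \left(-119\right)^{2}\right) - 27750\right) = \left(-39887 - 6783\right) \left(\left(204 + 2 \cdot 14161\right) - 27750\right) = \left(-39887 - 6783\right) \left(\left(204 + 28322\right) - 27750\right) = - 46670 \left(28526 - 27750\right) = \left(-46670\right) 776 = -36215920$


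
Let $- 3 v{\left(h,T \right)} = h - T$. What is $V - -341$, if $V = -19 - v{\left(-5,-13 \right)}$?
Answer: $\frac{974}{3} \approx 324.67$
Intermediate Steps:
$v{\left(h,T \right)} = - \frac{h}{3} + \frac{T}{3}$ ($v{\left(h,T \right)} = - \frac{h - T}{3} = - \frac{h}{3} + \frac{T}{3}$)
$V = - \frac{49}{3}$ ($V = -19 - \left(\left(- \frac{1}{3}\right) \left(-5\right) + \frac{1}{3} \left(-13\right)\right) = -19 - \left(\frac{5}{3} - \frac{13}{3}\right) = -19 - - \frac{8}{3} = -19 + \frac{8}{3} = - \frac{49}{3} \approx -16.333$)
$V - -341 = - \frac{49}{3} - -341 = - \frac{49}{3} + 341 = \frac{974}{3}$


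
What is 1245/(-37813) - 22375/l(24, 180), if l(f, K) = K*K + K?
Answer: -177325595/246389508 ≈ -0.71970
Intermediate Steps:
l(f, K) = K + K² (l(f, K) = K² + K = K + K²)
1245/(-37813) - 22375/l(24, 180) = 1245/(-37813) - 22375*1/(180*(1 + 180)) = 1245*(-1/37813) - 22375/(180*181) = -1245/37813 - 22375/32580 = -1245/37813 - 22375*1/32580 = -1245/37813 - 4475/6516 = -177325595/246389508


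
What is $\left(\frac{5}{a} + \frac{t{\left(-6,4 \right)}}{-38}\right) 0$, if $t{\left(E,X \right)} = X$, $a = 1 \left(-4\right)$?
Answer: $0$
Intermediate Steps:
$a = -4$
$\left(\frac{5}{a} + \frac{t{\left(-6,4 \right)}}{-38}\right) 0 = \left(\frac{5}{-4} + \frac{4}{-38}\right) 0 = \left(5 \left(- \frac{1}{4}\right) + 4 \left(- \frac{1}{38}\right)\right) 0 = \left(- \frac{5}{4} - \frac{2}{19}\right) 0 = \left(- \frac{103}{76}\right) 0 = 0$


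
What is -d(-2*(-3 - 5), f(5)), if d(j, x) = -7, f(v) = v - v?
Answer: 7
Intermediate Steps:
f(v) = 0
-d(-2*(-3 - 5), f(5)) = -1*(-7) = 7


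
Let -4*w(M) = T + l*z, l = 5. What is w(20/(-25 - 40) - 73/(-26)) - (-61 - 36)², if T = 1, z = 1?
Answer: -18821/2 ≈ -9410.5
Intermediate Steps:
w(M) = -3/2 (w(M) = -(1 + 5*1)/4 = -(1 + 5)/4 = -¼*6 = -3/2)
w(20/(-25 - 40) - 73/(-26)) - (-61 - 36)² = -3/2 - (-61 - 36)² = -3/2 - 1*(-97)² = -3/2 - 1*9409 = -3/2 - 9409 = -18821/2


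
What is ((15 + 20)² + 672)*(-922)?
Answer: -1749034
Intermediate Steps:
((15 + 20)² + 672)*(-922) = (35² + 672)*(-922) = (1225 + 672)*(-922) = 1897*(-922) = -1749034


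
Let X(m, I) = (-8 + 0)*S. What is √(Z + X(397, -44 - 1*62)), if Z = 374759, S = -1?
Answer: √374767 ≈ 612.18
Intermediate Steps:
X(m, I) = 8 (X(m, I) = (-8 + 0)*(-1) = -8*(-1) = 8)
√(Z + X(397, -44 - 1*62)) = √(374759 + 8) = √374767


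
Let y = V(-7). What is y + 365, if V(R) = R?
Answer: 358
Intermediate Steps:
y = -7
y + 365 = -7 + 365 = 358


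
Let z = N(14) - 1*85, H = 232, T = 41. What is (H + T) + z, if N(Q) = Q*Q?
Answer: 384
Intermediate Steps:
N(Q) = Q²
z = 111 (z = 14² - 1*85 = 196 - 85 = 111)
(H + T) + z = (232 + 41) + 111 = 273 + 111 = 384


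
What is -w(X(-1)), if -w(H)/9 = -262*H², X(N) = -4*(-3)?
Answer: -339552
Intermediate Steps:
X(N) = 12
w(H) = 2358*H² (w(H) = -(-2358)*H² = 2358*H²)
-w(X(-1)) = -2358*12² = -2358*144 = -1*339552 = -339552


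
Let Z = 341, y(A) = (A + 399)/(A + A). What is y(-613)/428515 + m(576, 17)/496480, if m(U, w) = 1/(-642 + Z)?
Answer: 3145490333/7850995941410720 ≈ 4.0065e-7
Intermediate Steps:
y(A) = (399 + A)/(2*A) (y(A) = (399 + A)/((2*A)) = (399 + A)*(1/(2*A)) = (399 + A)/(2*A))
m(U, w) = -1/301 (m(U, w) = 1/(-642 + 341) = 1/(-301) = -1/301)
y(-613)/428515 + m(576, 17)/496480 = ((½)*(399 - 613)/(-613))/428515 - 1/301/496480 = ((½)*(-1/613)*(-214))*(1/428515) - 1/301*1/496480 = (107/613)*(1/428515) - 1/149440480 = 107/262679695 - 1/149440480 = 3145490333/7850995941410720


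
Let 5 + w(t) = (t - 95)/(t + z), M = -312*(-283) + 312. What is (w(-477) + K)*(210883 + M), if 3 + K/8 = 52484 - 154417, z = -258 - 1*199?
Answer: -114056638512995/467 ≈ -2.4423e+11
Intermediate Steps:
M = 88608 (M = 88296 + 312 = 88608)
z = -457 (z = -258 - 199 = -457)
K = -815488 (K = -24 + 8*(52484 - 154417) = -24 + 8*(-101933) = -24 - 815464 = -815488)
w(t) = -5 + (-95 + t)/(-457 + t) (w(t) = -5 + (t - 95)/(t - 457) = -5 + (-95 + t)/(-457 + t))
(w(-477) + K)*(210883 + M) = (2*(1095 - 2*(-477))/(-457 - 477) - 815488)*(210883 + 88608) = (2*(1095 + 954)/(-934) - 815488)*299491 = (2*(-1/934)*2049 - 815488)*299491 = (-2049/467 - 815488)*299491 = -380834945/467*299491 = -114056638512995/467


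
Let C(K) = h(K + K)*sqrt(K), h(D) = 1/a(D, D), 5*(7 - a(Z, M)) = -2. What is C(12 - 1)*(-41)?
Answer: -205*sqrt(11)/37 ≈ -18.376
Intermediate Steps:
a(Z, M) = 37/5 (a(Z, M) = 7 - 1/5*(-2) = 7 + 2/5 = 37/5)
h(D) = 5/37 (h(D) = 1/(37/5) = 5/37)
C(K) = 5*sqrt(K)/37
C(12 - 1)*(-41) = (5*sqrt(12 - 1)/37)*(-41) = (5*sqrt(11)/37)*(-41) = -205*sqrt(11)/37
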